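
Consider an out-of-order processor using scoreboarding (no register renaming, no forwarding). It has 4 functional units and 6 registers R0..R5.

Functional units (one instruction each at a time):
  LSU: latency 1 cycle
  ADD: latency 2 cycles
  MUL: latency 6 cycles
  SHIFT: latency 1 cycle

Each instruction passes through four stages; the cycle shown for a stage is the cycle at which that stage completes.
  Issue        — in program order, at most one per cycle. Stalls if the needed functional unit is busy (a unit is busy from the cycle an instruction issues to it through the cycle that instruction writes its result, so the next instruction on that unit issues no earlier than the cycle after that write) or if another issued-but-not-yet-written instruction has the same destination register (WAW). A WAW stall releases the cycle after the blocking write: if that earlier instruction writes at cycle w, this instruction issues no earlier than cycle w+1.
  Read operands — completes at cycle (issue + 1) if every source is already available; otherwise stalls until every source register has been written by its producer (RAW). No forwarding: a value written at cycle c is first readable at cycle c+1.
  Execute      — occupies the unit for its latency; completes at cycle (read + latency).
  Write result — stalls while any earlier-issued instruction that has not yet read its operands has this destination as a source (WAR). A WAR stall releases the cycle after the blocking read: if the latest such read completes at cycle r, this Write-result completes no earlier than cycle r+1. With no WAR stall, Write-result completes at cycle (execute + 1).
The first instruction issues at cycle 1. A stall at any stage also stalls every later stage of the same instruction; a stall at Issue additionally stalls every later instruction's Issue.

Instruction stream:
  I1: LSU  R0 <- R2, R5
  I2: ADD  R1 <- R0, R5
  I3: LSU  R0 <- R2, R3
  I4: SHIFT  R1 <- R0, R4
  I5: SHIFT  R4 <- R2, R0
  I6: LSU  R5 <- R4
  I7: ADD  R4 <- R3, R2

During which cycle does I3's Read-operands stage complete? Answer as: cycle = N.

c1: I1 dispatched to LSU
c2: I1 operands ready, I2 dispatched to ADD
c3: I1 complete
c4: R0←I1
c5: I2 operands ready, I3 dispatched to LSU
c6: I3 operands ready
c7: I2 complete, I3 complete
c8: R1←I2, R0←I3
c9: I4 dispatched to SHIFT
c10: I4 operands ready
c11: I4 complete
c12: R1←I4
c13: I5 dispatched to SHIFT
c14: I5 operands ready, I6 dispatched to LSU
c15: I5 complete
c16: R4←I5
c17: I6 operands ready, I7 dispatched to ADD
c18: I6 complete, I7 operands ready
c19: R5←I6
c20: I7 complete
c21: R4←I7

cycle = 6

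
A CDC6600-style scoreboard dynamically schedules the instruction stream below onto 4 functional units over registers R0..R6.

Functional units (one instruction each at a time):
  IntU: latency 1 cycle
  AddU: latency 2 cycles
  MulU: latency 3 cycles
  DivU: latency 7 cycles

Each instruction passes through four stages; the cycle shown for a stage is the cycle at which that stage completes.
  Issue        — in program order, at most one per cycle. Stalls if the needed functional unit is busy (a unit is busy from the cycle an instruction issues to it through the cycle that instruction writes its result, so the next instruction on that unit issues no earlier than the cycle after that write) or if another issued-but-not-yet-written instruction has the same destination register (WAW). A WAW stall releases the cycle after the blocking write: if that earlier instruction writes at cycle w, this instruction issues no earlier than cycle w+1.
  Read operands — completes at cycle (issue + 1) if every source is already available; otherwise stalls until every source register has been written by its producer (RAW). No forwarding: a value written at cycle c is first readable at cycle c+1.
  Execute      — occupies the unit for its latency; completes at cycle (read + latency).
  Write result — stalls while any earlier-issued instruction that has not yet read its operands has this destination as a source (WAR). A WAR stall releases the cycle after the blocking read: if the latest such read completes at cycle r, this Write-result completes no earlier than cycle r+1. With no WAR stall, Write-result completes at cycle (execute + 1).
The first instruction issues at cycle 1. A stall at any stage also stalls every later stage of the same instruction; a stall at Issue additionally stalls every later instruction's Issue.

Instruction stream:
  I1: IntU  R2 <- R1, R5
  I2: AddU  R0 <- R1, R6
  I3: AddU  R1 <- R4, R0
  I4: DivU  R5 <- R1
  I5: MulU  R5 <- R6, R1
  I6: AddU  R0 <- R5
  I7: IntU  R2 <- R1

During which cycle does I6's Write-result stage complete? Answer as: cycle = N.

cycle = 30

[I1] 1/2/3/4
[I2] 2/3/5/6
[I3] 7/8/10/11  (struct: AddU busy until I2 writes@6)
[I4] 8/12/19/20  (RAW R1: wait I3 write@11)
[I5] 21/22/25/26  (WAW R5: wait I4 write@20)
[I6] 22/27/29/30  (RAW R5: wait I5 write@26)
[I7] 23/24/25/26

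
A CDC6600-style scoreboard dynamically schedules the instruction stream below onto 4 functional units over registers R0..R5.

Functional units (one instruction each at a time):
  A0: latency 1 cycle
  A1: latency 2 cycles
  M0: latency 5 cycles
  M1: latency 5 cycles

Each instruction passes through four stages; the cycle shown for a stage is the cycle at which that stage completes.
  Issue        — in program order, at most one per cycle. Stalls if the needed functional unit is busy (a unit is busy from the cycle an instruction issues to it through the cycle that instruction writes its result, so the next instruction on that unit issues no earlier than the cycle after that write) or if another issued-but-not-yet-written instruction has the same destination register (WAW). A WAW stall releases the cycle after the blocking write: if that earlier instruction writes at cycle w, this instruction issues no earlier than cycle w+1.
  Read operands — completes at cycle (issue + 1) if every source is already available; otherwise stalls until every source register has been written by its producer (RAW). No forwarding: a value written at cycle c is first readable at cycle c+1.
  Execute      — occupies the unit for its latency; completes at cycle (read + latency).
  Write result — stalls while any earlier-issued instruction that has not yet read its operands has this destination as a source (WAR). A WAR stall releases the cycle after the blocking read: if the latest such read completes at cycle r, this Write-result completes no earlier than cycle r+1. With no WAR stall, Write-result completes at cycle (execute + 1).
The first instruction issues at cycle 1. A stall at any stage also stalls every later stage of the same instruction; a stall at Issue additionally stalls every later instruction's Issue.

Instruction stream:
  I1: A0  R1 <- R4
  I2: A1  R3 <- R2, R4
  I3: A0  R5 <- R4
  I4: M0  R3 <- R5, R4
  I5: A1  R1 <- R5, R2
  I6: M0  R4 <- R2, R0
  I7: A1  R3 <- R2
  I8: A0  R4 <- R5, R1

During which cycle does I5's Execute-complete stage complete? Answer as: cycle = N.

c1: I1→A0
c2: I1 RO | I2→A1
c3: I1 EX | I2 RO
c4: I1 WR R1
c5: I2 EX | I3→A0
c6: I2 WR R3 | I3 RO
c7: I3 EX | I4→M0
c8: I3 WR R5 | I5→A1
c9: I4 RO | I5 RO
c11: I5 EX
c12: I5 WR R1
c14: I4 EX
c15: I4 WR R3
c16: I6→M0
c17: I6 RO | I7→A1
c18: I7 RO
c20: I7 EX
c21: I7 WR R3
c22: I6 EX
c23: I6 WR R4
c24: I8→A0
c25: I8 RO
c26: I8 EX
c27: I8 WR R4

cycle = 11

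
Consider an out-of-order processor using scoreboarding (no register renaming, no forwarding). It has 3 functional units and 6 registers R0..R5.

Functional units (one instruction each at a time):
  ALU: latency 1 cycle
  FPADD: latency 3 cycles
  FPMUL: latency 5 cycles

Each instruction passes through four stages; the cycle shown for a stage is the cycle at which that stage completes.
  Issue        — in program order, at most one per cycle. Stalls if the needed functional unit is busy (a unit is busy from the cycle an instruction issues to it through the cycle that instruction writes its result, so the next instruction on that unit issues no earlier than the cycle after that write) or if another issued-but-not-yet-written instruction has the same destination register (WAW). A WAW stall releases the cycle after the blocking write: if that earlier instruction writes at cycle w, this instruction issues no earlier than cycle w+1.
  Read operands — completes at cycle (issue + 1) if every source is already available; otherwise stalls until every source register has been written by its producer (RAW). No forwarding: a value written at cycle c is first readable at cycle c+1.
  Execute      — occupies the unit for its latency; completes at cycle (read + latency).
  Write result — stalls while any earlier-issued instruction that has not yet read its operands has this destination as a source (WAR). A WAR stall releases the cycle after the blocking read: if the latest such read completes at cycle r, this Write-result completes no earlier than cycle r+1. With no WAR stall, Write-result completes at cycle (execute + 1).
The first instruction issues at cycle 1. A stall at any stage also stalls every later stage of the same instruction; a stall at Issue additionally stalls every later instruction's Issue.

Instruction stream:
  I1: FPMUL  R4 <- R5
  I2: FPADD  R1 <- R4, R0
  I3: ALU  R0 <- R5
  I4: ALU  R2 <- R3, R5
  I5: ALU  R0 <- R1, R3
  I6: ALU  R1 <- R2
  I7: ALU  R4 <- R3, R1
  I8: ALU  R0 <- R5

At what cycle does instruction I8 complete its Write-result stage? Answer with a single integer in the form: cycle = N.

cycle = 30

1) issue 1, read 2, done 7, write 8
2) issue 2, read 9, done 12, write 13  <RAW R4: wait I1 write@8>
3) issue 3, read 4, done 5, write 10  <WAR R0: wait I2 read@9>
4) issue 11, read 12, done 13, write 14  <struct: ALU busy until I3 writes@10>
5) issue 15, read 16, done 17, write 18  <struct: ALU busy until I4 writes@14>
6) issue 19, read 20, done 21, write 22  <struct: ALU busy until I5 writes@18>
7) issue 23, read 24, done 25, write 26  <struct: ALU busy until I6 writes@22>
8) issue 27, read 28, done 29, write 30  <struct: ALU busy until I7 writes@26>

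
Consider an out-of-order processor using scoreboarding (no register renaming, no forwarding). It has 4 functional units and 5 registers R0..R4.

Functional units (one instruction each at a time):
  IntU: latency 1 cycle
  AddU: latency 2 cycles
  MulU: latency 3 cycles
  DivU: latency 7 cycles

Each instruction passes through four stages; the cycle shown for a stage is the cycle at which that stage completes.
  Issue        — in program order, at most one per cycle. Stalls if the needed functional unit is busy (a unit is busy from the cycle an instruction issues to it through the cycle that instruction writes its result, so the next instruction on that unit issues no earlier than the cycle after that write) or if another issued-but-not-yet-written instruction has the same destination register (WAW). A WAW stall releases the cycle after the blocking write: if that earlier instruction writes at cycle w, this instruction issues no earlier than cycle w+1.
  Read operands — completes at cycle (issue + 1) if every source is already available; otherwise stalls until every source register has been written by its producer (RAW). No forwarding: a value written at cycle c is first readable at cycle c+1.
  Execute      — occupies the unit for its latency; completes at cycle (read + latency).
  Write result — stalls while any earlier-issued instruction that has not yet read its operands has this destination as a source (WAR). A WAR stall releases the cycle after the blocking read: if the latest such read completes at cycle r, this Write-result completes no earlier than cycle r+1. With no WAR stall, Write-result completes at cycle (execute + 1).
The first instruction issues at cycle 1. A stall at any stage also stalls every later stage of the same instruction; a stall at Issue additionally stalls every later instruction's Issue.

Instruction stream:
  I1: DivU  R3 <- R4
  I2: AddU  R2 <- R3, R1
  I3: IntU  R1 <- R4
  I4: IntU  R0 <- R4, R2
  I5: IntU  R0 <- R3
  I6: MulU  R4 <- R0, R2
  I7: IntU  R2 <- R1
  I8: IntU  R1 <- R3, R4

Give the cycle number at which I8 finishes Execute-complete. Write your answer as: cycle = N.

I1: IS=1 RO=2 EX=9 WR=10
I2: IS=2 RO=11 EX=13 WR=14  [RAW R3: wait I1 write@10]
I3: IS=3 RO=4 EX=5 WR=12  [WAR R1: wait I2 read@11]
I4: IS=13 RO=15 EX=16 WR=17  [struct: IntU busy until I3 writes@12; RAW R2: wait I2 write@14]
I5: IS=18 RO=19 EX=20 WR=21  [struct: IntU busy until I4 writes@17]
I6: IS=19 RO=22 EX=25 WR=26  [RAW R0: wait I5 write@21]
I7: IS=22 RO=23 EX=24 WR=25  [struct: IntU busy until I5 writes@21]
I8: IS=26 RO=27 EX=28 WR=29  [struct: IntU busy until I7 writes@25]

cycle = 28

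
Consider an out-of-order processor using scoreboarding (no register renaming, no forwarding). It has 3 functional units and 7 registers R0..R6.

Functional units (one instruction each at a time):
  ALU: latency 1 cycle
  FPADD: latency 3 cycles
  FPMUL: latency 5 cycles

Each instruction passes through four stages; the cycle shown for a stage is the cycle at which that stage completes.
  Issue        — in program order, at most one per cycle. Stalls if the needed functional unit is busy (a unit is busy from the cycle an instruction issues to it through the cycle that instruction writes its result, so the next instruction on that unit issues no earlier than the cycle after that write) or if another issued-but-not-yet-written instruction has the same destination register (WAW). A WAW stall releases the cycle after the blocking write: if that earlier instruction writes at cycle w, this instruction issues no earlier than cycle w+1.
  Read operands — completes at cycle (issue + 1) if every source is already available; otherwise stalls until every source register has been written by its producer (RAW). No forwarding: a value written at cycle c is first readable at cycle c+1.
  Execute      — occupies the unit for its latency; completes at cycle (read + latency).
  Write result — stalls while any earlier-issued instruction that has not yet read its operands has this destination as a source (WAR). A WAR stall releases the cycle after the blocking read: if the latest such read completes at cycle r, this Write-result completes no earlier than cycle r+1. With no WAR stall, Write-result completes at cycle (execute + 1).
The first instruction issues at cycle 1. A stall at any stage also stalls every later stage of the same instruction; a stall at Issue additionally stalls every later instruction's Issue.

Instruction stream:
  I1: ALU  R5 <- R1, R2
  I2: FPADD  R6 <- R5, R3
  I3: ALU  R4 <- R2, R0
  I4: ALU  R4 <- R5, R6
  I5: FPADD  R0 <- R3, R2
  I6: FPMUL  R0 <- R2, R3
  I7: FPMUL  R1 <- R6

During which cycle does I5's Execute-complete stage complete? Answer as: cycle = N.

cycle = 14

I1 -> (1, 2, 3, 4)
I2 -> (2, 5, 8, 9)  // RAW R5: wait I1 write@4
I3 -> (5, 6, 7, 8)  // struct: ALU busy until I1 writes@4
I4 -> (9, 10, 11, 12)  // struct: ALU busy until I3 writes@8
I5 -> (10, 11, 14, 15)
I6 -> (16, 17, 22, 23)  // WAW R0: wait I5 write@15
I7 -> (24, 25, 30, 31)  // struct: FPMUL busy until I6 writes@23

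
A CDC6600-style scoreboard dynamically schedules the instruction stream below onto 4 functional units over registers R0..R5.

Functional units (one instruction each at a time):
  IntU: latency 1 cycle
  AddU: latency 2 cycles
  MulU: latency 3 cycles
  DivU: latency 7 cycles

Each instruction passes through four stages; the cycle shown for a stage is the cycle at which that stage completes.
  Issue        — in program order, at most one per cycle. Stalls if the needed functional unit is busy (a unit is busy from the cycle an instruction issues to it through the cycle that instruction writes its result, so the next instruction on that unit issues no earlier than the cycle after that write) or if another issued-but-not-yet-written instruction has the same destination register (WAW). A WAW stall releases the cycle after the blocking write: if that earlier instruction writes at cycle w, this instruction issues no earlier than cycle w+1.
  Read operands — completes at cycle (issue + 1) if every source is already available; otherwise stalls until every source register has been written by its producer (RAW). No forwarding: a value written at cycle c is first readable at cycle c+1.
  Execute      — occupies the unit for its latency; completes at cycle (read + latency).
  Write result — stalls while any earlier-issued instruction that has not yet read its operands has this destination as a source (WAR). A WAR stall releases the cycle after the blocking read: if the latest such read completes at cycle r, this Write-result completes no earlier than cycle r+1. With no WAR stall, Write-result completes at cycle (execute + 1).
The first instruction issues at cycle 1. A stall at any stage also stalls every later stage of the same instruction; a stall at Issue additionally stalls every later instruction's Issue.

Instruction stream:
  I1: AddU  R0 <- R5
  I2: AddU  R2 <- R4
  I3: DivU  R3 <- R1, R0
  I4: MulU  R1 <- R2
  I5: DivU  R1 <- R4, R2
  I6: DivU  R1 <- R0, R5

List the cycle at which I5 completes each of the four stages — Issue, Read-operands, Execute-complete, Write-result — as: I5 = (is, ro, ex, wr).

[I1] 1/2/4/5
[I2] 6/7/9/10  (struct: AddU busy until I1 writes@5)
[I3] 7/8/15/16
[I4] 8/11/14/15  (RAW R2: wait I2 write@10)
[I5] 17/18/25/26  (struct: DivU busy until I3 writes@16)
[I6] 27/28/35/36  (struct: DivU busy until I5 writes@26)

I5 = (17, 18, 25, 26)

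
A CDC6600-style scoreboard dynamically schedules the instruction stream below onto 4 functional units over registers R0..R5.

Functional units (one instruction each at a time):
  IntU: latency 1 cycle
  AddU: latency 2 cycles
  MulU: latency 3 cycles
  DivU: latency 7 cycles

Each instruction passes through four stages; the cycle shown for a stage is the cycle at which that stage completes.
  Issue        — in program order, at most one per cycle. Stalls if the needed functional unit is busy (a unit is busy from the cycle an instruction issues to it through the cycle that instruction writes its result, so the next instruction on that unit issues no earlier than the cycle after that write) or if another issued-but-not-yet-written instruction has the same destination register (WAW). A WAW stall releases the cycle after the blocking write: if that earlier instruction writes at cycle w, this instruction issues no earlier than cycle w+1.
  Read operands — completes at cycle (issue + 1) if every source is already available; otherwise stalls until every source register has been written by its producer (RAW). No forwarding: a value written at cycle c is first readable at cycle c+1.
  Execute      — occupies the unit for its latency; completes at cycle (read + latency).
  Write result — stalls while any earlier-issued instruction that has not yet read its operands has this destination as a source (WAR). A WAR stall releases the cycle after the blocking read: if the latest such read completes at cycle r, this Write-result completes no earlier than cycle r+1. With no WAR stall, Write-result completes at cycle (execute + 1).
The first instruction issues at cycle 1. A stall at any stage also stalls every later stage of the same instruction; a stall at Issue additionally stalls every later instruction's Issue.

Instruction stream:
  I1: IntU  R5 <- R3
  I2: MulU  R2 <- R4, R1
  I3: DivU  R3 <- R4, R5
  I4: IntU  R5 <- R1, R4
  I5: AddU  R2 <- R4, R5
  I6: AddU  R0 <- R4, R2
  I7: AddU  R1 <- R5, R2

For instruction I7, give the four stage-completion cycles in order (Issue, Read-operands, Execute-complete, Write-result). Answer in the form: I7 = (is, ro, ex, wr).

cycle 1: I1→IntU
cycle 2: I1 RO · I2→MulU
cycle 3: I1 EX · I2 RO · I3→DivU
cycle 4: I1 WR R5
cycle 5: I3 RO · I4→IntU
cycle 6: I2 EX · I4 RO
cycle 7: I2 WR R2 · I4 EX
cycle 8: I4 WR R5 · I5→AddU
cycle 9: I5 RO
cycle 11: I5 EX
cycle 12: I3 EX · I5 WR R2
cycle 13: I3 WR R3 · I6→AddU
cycle 14: I6 RO
cycle 16: I6 EX
cycle 17: I6 WR R0
cycle 18: I7→AddU
cycle 19: I7 RO
cycle 21: I7 EX
cycle 22: I7 WR R1

I7 = (18, 19, 21, 22)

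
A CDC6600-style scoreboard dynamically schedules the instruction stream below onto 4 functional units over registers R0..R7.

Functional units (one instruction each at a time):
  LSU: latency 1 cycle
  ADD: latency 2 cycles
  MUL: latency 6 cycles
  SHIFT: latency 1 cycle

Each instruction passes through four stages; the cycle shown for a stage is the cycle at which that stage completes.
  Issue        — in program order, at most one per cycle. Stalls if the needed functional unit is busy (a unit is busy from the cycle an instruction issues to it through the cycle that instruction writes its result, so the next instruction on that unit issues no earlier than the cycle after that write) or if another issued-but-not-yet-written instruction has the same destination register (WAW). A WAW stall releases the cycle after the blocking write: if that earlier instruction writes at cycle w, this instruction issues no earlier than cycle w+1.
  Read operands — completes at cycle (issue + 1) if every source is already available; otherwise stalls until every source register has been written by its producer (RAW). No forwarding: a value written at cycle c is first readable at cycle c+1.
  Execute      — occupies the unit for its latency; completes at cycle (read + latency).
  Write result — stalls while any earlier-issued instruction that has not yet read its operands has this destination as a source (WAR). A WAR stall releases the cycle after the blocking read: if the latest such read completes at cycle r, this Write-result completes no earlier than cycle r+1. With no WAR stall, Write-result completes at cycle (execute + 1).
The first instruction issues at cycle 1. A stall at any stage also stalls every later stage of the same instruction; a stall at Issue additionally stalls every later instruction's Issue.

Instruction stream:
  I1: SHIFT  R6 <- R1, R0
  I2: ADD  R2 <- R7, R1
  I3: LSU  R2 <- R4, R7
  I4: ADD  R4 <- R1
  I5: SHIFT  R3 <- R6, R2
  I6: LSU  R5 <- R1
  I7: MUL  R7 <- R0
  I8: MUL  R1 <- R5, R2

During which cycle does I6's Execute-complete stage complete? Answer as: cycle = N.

cycle = 13

cycle 1: issue I1 (SHIFT)
cycle 2: I1 read-ops · issue I2 (ADD)
cycle 3: I1 finished on SHIFT · I2 read-ops
cycle 4: I1→R6
cycle 5: I2 finished on ADD
cycle 6: I2→R2
cycle 7: issue I3 (LSU)
cycle 8: I3 read-ops · issue I4 (ADD)
cycle 9: I3 finished on LSU · I4 read-ops · issue I5 (SHIFT)
cycle 10: I3→R2
cycle 11: I4 finished on ADD · I5 read-ops · issue I6 (LSU)
cycle 12: I4→R4 · I5 finished on SHIFT · I6 read-ops · issue I7 (MUL)
cycle 13: I5→R3 · I6 finished on LSU · I7 read-ops
cycle 14: I6→R5
cycle 19: I7 finished on MUL
cycle 20: I7→R7
cycle 21: issue I8 (MUL)
cycle 22: I8 read-ops
cycle 28: I8 finished on MUL
cycle 29: I8→R1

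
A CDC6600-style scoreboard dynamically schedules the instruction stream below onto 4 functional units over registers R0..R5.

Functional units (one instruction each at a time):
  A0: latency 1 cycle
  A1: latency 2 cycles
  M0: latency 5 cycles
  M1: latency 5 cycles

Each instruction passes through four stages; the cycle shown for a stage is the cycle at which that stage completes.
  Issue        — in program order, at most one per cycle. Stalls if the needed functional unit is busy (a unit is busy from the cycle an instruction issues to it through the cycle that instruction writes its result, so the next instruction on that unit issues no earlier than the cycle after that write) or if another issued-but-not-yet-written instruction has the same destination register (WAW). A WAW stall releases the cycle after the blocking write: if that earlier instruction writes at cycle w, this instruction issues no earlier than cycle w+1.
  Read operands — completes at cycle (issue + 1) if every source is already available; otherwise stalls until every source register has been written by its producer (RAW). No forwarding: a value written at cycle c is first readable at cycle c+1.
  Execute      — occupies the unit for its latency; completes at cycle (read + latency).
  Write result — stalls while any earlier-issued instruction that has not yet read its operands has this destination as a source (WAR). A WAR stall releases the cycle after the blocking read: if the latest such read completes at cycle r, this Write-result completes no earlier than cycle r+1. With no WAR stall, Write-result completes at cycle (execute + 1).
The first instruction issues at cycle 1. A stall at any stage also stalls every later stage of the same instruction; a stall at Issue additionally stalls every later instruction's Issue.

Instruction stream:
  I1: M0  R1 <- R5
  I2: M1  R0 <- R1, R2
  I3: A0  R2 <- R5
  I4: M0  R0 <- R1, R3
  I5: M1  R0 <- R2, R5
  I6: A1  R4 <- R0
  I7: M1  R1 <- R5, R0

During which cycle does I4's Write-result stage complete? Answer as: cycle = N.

cycle = 23

  I1 | 1 | 2 | 7 | 8
  I2 | 2 | 9 | 14 | 15   RAW R1: wait I1 write@8
  I3 | 3 | 4 | 5 | 10   WAR R2: wait I2 read@9
  I4 | 16 | 17 | 22 | 23   WAW R0: wait I2 write@15
  I5 | 24 | 25 | 30 | 31   WAW R0: wait I4 write@23
  I6 | 25 | 32 | 34 | 35   RAW R0: wait I5 write@31
  I7 | 32 | 33 | 38 | 39   struct: M1 busy until I5 writes@31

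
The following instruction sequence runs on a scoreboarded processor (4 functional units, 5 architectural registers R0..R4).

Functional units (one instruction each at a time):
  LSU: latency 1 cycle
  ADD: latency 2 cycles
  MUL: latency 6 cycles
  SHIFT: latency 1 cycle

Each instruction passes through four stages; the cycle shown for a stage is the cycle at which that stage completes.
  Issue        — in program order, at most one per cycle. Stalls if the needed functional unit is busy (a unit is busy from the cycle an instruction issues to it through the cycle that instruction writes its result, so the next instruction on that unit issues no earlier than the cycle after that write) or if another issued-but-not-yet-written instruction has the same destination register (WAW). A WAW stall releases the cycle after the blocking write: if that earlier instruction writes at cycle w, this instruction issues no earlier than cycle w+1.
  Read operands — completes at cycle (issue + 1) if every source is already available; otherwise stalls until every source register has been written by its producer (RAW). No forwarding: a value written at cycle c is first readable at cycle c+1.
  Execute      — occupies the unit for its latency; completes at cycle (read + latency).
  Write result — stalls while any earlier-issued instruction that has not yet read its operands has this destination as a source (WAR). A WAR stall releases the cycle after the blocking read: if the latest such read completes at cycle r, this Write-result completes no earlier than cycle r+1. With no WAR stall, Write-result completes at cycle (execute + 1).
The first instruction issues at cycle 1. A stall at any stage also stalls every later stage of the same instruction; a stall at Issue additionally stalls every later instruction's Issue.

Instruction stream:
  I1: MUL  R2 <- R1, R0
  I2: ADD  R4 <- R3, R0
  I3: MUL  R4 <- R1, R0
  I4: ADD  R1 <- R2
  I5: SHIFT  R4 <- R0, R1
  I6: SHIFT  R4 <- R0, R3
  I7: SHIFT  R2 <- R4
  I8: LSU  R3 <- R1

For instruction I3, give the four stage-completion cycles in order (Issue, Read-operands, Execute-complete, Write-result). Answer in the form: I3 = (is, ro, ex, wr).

I3 = (10, 11, 17, 18)

  I1 | 1 | 2 | 8 | 9
  I2 | 2 | 3 | 5 | 6
  I3 | 10 | 11 | 17 | 18   struct: MUL busy until I1 writes@9
  I4 | 11 | 12 | 14 | 15
  I5 | 19 | 20 | 21 | 22   WAW R4: wait I3 write@18
  I6 | 23 | 24 | 25 | 26   struct: SHIFT busy until I5 writes@22
  I7 | 27 | 28 | 29 | 30   struct: SHIFT busy until I6 writes@26
  I8 | 28 | 29 | 30 | 31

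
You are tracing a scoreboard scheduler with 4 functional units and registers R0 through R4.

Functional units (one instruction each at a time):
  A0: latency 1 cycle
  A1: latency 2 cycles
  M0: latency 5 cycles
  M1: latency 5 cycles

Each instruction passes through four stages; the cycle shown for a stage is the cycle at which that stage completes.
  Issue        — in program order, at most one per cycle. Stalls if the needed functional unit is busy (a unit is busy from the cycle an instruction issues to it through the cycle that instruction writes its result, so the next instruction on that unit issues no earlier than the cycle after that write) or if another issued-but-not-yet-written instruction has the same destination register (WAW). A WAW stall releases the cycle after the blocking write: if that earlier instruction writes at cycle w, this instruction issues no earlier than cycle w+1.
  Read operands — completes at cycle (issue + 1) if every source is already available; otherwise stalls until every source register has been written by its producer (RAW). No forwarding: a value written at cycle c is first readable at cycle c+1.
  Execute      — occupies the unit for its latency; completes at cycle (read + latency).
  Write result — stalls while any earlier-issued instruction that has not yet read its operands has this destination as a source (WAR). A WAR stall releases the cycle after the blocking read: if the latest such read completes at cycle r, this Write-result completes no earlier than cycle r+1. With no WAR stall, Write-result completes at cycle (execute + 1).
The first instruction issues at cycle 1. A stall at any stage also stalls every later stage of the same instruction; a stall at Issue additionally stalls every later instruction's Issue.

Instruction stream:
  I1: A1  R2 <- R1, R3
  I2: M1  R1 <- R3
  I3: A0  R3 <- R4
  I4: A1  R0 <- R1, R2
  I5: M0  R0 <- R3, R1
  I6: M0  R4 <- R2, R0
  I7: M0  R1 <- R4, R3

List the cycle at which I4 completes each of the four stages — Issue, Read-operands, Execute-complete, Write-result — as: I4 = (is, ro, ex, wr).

I4 = (6, 10, 12, 13)

I1  is:1  ro:2  ex:4  wr:5
I2  is:2  ro:3  ex:8  wr:9
I3  is:3  ro:4  ex:5  wr:6
I4  is:6  ro:10  ex:12  wr:13  — struct: A1 busy until I1 writes@5, RAW R1: wait I2 write@9
I5  is:14  ro:15  ex:20  wr:21  — WAW R0: wait I4 write@13
I6  is:22  ro:23  ex:28  wr:29  — struct: M0 busy until I5 writes@21
I7  is:30  ro:31  ex:36  wr:37  — struct: M0 busy until I6 writes@29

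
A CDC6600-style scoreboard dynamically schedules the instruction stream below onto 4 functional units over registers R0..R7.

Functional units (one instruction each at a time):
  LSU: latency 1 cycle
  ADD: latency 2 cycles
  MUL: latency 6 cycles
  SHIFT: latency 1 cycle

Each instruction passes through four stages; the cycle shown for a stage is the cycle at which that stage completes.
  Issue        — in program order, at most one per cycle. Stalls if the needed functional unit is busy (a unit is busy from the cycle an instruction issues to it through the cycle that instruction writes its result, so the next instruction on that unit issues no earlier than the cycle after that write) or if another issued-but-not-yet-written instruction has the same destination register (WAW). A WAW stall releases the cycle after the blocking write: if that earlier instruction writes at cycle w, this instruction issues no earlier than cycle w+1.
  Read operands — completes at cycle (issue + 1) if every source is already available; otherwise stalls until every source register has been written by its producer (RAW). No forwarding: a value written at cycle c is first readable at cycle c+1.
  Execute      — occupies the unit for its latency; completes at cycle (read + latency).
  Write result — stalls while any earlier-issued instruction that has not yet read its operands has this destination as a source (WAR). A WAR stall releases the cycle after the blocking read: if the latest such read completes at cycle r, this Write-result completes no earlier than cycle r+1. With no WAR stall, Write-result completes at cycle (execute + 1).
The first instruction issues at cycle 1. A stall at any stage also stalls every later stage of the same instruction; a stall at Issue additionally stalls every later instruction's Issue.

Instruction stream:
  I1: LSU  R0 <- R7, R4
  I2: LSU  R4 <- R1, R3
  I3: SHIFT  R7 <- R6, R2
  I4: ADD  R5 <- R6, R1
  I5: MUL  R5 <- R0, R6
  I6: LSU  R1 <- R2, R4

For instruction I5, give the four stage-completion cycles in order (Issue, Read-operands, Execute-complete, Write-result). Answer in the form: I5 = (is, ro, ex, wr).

[1] I1 issues→LSU
[2] I1 reads
[3] I1 exec-done
[4] I1 writes R0
[5] I2 issues→LSU
[6] I2 reads | I3 issues→SHIFT
[7] I2 exec-done | I3 reads | I4 issues→ADD
[8] I2 writes R4 | I3 exec-done | I4 reads
[9] I3 writes R7
[10] I4 exec-done
[11] I4 writes R5
[12] I5 issues→MUL
[13] I5 reads | I6 issues→LSU
[14] I6 reads
[15] I6 exec-done
[16] I6 writes R1
[19] I5 exec-done
[20] I5 writes R5

I5 = (12, 13, 19, 20)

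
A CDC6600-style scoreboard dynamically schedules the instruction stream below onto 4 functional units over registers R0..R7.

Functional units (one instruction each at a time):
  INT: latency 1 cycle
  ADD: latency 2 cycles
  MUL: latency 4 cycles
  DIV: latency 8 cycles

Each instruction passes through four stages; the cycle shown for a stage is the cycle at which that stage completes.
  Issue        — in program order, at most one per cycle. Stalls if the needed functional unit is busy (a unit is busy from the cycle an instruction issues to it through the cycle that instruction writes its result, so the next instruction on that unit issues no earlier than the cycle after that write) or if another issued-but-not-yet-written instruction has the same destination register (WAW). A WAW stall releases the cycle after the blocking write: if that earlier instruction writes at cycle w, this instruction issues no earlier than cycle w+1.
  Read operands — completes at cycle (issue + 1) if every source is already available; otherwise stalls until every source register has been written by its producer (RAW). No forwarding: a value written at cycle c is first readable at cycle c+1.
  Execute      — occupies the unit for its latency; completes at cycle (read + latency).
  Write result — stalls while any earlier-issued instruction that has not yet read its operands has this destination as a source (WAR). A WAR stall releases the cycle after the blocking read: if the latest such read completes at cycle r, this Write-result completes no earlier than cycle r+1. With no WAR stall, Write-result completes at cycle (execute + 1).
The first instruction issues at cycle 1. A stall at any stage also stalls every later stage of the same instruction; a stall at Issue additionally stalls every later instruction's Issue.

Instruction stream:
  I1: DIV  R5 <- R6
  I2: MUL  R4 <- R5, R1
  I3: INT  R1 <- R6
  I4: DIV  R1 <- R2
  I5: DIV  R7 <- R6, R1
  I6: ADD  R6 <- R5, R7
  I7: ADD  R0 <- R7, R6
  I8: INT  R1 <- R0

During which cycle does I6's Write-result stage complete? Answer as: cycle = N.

[1] I1→DIV
[2] I1 RO · I2→MUL
[3] I3→INT
[4] I3 RO
[5] I3 EX
[10] I1 EX
[11] I1 WR R5
[12] I2 RO
[13] I3 WR R1
[14] I4→DIV
[15] I4 RO
[16] I2 EX
[17] I2 WR R4
[23] I4 EX
[24] I4 WR R1
[25] I5→DIV
[26] I5 RO · I6→ADD
[34] I5 EX
[35] I5 WR R7
[36] I6 RO
[38] I6 EX
[39] I6 WR R6
[40] I7→ADD
[41] I7 RO · I8→INT
[43] I7 EX
[44] I7 WR R0
[45] I8 RO
[46] I8 EX
[47] I8 WR R1

cycle = 39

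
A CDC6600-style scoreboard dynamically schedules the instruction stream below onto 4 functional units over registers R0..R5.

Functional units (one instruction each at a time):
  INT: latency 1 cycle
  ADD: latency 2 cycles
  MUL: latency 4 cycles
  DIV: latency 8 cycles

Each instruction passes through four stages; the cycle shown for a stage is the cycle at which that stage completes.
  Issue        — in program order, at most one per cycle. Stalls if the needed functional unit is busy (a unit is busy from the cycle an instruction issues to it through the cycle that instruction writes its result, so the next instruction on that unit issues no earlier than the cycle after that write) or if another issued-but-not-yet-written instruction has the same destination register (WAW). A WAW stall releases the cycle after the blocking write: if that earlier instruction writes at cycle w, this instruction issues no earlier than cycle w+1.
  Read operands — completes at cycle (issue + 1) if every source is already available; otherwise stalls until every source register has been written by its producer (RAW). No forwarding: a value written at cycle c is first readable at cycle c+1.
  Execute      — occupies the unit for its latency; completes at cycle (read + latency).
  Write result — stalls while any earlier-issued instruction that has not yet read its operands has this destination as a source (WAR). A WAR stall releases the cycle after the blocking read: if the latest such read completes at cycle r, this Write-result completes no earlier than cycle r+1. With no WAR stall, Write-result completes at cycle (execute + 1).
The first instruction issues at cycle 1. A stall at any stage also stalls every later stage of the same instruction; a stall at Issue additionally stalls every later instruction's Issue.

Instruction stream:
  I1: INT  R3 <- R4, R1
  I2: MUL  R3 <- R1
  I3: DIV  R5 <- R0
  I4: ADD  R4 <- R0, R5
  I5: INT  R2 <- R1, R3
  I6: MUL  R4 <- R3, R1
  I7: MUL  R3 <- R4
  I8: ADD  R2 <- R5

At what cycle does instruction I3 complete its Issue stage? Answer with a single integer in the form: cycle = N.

[1] issue I1 (INT)
[2] I1 read-ops
[3] I1 finished on INT
[4] I1→R3
[5] issue I2 (MUL)
[6] I2 read-ops | issue I3 (DIV)
[7] I3 read-ops | issue I4 (ADD)
[8] issue I5 (INT)
[10] I2 finished on MUL
[11] I2→R3
[12] I5 read-ops
[13] I5 finished on INT
[14] I5→R2
[15] I3 finished on DIV
[16] I3→R5
[17] I4 read-ops
[19] I4 finished on ADD
[20] I4→R4
[21] issue I6 (MUL)
[22] I6 read-ops
[26] I6 finished on MUL
[27] I6→R4
[28] issue I7 (MUL)
[29] I7 read-ops | issue I8 (ADD)
[30] I8 read-ops
[32] I8 finished on ADD
[33] I7 finished on MUL | I8→R2
[34] I7→R3

cycle = 6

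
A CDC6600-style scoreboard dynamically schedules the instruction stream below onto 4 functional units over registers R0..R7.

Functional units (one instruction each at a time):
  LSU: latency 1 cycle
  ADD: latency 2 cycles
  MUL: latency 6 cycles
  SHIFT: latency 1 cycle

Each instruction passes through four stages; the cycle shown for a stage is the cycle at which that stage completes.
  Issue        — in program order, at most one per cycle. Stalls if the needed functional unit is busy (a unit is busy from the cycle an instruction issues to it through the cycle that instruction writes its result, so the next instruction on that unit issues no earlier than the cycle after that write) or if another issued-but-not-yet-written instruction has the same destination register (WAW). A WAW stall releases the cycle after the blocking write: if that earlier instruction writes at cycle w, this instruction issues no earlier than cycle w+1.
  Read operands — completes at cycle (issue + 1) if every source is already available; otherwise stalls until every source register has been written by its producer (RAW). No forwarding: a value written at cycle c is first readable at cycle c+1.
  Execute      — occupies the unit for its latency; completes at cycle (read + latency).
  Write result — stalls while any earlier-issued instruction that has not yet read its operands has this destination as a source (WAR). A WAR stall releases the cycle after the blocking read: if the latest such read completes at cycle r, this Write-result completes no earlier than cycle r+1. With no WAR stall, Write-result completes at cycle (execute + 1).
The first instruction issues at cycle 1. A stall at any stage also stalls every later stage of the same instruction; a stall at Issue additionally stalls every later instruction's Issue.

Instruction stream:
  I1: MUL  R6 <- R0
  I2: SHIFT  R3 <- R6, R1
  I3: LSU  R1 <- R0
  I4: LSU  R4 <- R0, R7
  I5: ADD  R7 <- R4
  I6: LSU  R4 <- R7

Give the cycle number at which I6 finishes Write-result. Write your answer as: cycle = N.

cycle = 22

[1] issue I1 (MUL)
[2] I1 read-ops, issue I2 (SHIFT)
[3] issue I3 (LSU)
[4] I3 read-ops
[5] I3 finished on LSU
[8] I1 finished on MUL
[9] I1→R6
[10] I2 read-ops
[11] I2 finished on SHIFT, I3→R1
[12] I2→R3, issue I4 (LSU)
[13] I4 read-ops, issue I5 (ADD)
[14] I4 finished on LSU
[15] I4→R4
[16] I5 read-ops, issue I6 (LSU)
[18] I5 finished on ADD
[19] I5→R7
[20] I6 read-ops
[21] I6 finished on LSU
[22] I6→R4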